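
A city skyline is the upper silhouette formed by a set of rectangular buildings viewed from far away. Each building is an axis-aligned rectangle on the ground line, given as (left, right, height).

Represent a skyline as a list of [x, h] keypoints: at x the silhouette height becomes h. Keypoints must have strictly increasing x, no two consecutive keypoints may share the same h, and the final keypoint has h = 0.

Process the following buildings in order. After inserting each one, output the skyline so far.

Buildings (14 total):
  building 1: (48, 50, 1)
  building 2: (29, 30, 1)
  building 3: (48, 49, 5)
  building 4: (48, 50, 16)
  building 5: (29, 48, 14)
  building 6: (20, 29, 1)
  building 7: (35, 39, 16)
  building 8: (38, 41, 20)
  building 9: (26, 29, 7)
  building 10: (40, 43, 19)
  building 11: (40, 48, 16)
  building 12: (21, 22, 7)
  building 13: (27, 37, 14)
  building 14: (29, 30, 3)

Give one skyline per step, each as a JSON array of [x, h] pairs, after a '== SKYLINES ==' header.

== SKYLINES ==
[[48,1],[50,0]]
[[29,1],[30,0],[48,1],[50,0]]
[[29,1],[30,0],[48,5],[49,1],[50,0]]
[[29,1],[30,0],[48,16],[50,0]]
[[29,14],[48,16],[50,0]]
[[20,1],[29,14],[48,16],[50,0]]
[[20,1],[29,14],[35,16],[39,14],[48,16],[50,0]]
[[20,1],[29,14],[35,16],[38,20],[41,14],[48,16],[50,0]]
[[20,1],[26,7],[29,14],[35,16],[38,20],[41,14],[48,16],[50,0]]
[[20,1],[26,7],[29,14],[35,16],[38,20],[41,19],[43,14],[48,16],[50,0]]
[[20,1],[26,7],[29,14],[35,16],[38,20],[41,19],[43,16],[50,0]]
[[20,1],[21,7],[22,1],[26,7],[29,14],[35,16],[38,20],[41,19],[43,16],[50,0]]
[[20,1],[21,7],[22,1],[26,7],[27,14],[35,16],[38,20],[41,19],[43,16],[50,0]]
[[20,1],[21,7],[22,1],[26,7],[27,14],[35,16],[38,20],[41,19],[43,16],[50,0]]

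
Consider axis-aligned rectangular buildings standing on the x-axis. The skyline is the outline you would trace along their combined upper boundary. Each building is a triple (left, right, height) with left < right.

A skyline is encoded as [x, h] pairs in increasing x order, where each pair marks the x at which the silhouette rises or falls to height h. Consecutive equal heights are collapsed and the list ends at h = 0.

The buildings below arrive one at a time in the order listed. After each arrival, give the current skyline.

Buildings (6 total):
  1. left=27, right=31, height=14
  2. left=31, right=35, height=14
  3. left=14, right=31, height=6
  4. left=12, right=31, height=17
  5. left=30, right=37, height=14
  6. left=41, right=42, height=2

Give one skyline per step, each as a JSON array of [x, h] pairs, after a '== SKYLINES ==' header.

== SKYLINES ==
[[27,14],[31,0]]
[[27,14],[35,0]]
[[14,6],[27,14],[35,0]]
[[12,17],[31,14],[35,0]]
[[12,17],[31,14],[37,0]]
[[12,17],[31,14],[37,0],[41,2],[42,0]]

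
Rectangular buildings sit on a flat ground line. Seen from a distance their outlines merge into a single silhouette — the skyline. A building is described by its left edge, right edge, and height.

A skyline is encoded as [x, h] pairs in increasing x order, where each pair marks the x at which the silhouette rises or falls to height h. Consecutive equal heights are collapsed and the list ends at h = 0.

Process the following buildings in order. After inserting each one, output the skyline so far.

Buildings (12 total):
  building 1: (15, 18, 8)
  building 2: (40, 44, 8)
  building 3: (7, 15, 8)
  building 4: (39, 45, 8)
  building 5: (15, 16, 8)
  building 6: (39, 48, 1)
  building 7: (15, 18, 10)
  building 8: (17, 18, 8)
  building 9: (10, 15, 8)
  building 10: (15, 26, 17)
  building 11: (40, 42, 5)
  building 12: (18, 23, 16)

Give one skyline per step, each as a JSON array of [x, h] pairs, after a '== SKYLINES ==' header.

== SKYLINES ==
[[15,8],[18,0]]
[[15,8],[18,0],[40,8],[44,0]]
[[7,8],[18,0],[40,8],[44,0]]
[[7,8],[18,0],[39,8],[45,0]]
[[7,8],[18,0],[39,8],[45,0]]
[[7,8],[18,0],[39,8],[45,1],[48,0]]
[[7,8],[15,10],[18,0],[39,8],[45,1],[48,0]]
[[7,8],[15,10],[18,0],[39,8],[45,1],[48,0]]
[[7,8],[15,10],[18,0],[39,8],[45,1],[48,0]]
[[7,8],[15,17],[26,0],[39,8],[45,1],[48,0]]
[[7,8],[15,17],[26,0],[39,8],[45,1],[48,0]]
[[7,8],[15,17],[26,0],[39,8],[45,1],[48,0]]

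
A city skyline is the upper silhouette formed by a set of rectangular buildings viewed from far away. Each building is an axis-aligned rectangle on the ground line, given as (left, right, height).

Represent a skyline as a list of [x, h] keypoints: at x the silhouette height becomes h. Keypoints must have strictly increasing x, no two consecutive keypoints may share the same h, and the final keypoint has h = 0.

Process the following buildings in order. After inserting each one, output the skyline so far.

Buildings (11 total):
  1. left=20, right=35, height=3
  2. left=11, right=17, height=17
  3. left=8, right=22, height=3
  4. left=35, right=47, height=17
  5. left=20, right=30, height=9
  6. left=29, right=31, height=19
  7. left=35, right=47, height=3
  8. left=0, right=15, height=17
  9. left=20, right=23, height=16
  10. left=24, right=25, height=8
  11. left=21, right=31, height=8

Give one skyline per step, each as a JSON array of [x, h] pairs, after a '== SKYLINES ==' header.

== SKYLINES ==
[[20,3],[35,0]]
[[11,17],[17,0],[20,3],[35,0]]
[[8,3],[11,17],[17,3],[35,0]]
[[8,3],[11,17],[17,3],[35,17],[47,0]]
[[8,3],[11,17],[17,3],[20,9],[30,3],[35,17],[47,0]]
[[8,3],[11,17],[17,3],[20,9],[29,19],[31,3],[35,17],[47,0]]
[[8,3],[11,17],[17,3],[20,9],[29,19],[31,3],[35,17],[47,0]]
[[0,17],[17,3],[20,9],[29,19],[31,3],[35,17],[47,0]]
[[0,17],[17,3],[20,16],[23,9],[29,19],[31,3],[35,17],[47,0]]
[[0,17],[17,3],[20,16],[23,9],[29,19],[31,3],[35,17],[47,0]]
[[0,17],[17,3],[20,16],[23,9],[29,19],[31,3],[35,17],[47,0]]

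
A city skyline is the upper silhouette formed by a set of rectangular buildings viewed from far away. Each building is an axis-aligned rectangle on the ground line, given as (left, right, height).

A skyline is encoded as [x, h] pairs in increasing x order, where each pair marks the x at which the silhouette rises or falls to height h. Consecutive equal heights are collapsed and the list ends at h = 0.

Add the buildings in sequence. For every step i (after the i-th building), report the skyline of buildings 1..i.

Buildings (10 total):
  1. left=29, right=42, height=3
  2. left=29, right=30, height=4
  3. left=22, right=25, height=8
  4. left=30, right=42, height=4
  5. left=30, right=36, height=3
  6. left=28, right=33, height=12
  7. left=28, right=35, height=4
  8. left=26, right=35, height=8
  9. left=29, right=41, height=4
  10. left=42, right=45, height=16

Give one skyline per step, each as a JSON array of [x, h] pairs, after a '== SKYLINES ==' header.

== SKYLINES ==
[[29,3],[42,0]]
[[29,4],[30,3],[42,0]]
[[22,8],[25,0],[29,4],[30,3],[42,0]]
[[22,8],[25,0],[29,4],[42,0]]
[[22,8],[25,0],[29,4],[42,0]]
[[22,8],[25,0],[28,12],[33,4],[42,0]]
[[22,8],[25,0],[28,12],[33,4],[42,0]]
[[22,8],[25,0],[26,8],[28,12],[33,8],[35,4],[42,0]]
[[22,8],[25,0],[26,8],[28,12],[33,8],[35,4],[42,0]]
[[22,8],[25,0],[26,8],[28,12],[33,8],[35,4],[42,16],[45,0]]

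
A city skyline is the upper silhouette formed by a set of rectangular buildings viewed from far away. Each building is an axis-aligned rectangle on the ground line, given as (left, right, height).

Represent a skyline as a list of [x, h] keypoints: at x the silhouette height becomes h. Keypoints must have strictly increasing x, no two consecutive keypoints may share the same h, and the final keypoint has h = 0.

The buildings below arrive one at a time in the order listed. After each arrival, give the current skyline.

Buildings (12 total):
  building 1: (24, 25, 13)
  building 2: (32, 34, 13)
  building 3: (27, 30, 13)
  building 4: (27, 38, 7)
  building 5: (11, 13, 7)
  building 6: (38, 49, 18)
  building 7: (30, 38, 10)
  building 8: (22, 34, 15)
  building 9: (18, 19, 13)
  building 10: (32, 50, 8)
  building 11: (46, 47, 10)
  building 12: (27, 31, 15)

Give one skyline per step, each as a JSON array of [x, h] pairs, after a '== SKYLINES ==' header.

== SKYLINES ==
[[24,13],[25,0]]
[[24,13],[25,0],[32,13],[34,0]]
[[24,13],[25,0],[27,13],[30,0],[32,13],[34,0]]
[[24,13],[25,0],[27,13],[30,7],[32,13],[34,7],[38,0]]
[[11,7],[13,0],[24,13],[25,0],[27,13],[30,7],[32,13],[34,7],[38,0]]
[[11,7],[13,0],[24,13],[25,0],[27,13],[30,7],[32,13],[34,7],[38,18],[49,0]]
[[11,7],[13,0],[24,13],[25,0],[27,13],[30,10],[32,13],[34,10],[38,18],[49,0]]
[[11,7],[13,0],[22,15],[34,10],[38,18],[49,0]]
[[11,7],[13,0],[18,13],[19,0],[22,15],[34,10],[38,18],[49,0]]
[[11,7],[13,0],[18,13],[19,0],[22,15],[34,10],[38,18],[49,8],[50,0]]
[[11,7],[13,0],[18,13],[19,0],[22,15],[34,10],[38,18],[49,8],[50,0]]
[[11,7],[13,0],[18,13],[19,0],[22,15],[34,10],[38,18],[49,8],[50,0]]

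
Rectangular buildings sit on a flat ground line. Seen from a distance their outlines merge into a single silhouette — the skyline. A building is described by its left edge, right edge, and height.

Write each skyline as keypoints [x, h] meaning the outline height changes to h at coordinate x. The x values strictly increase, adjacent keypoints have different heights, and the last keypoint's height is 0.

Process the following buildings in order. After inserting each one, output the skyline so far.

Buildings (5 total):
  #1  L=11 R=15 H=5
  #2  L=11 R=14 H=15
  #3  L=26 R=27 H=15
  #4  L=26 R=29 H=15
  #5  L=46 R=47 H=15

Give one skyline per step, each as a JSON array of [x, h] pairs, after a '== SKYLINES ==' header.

== SKYLINES ==
[[11,5],[15,0]]
[[11,15],[14,5],[15,0]]
[[11,15],[14,5],[15,0],[26,15],[27,0]]
[[11,15],[14,5],[15,0],[26,15],[29,0]]
[[11,15],[14,5],[15,0],[26,15],[29,0],[46,15],[47,0]]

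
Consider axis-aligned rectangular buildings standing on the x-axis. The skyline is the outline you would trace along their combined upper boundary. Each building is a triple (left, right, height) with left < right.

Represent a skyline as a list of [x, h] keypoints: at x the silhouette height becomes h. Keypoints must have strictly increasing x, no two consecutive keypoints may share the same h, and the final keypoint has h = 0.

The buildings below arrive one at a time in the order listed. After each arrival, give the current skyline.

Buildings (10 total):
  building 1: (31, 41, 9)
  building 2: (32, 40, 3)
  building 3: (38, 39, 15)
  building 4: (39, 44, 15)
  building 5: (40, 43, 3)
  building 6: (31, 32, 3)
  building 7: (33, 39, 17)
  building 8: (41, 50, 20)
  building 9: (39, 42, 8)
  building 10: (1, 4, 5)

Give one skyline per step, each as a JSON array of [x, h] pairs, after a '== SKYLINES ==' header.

== SKYLINES ==
[[31,9],[41,0]]
[[31,9],[41,0]]
[[31,9],[38,15],[39,9],[41,0]]
[[31,9],[38,15],[44,0]]
[[31,9],[38,15],[44,0]]
[[31,9],[38,15],[44,0]]
[[31,9],[33,17],[39,15],[44,0]]
[[31,9],[33,17],[39,15],[41,20],[50,0]]
[[31,9],[33,17],[39,15],[41,20],[50,0]]
[[1,5],[4,0],[31,9],[33,17],[39,15],[41,20],[50,0]]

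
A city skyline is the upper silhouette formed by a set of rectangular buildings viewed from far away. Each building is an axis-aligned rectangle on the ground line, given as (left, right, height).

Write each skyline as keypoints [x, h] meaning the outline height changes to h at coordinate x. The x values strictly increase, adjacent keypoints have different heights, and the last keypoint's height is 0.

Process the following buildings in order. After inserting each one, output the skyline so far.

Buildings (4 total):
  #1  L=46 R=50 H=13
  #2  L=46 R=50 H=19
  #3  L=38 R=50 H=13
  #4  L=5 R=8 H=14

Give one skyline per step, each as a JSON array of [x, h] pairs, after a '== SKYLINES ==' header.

== SKYLINES ==
[[46,13],[50,0]]
[[46,19],[50,0]]
[[38,13],[46,19],[50,0]]
[[5,14],[8,0],[38,13],[46,19],[50,0]]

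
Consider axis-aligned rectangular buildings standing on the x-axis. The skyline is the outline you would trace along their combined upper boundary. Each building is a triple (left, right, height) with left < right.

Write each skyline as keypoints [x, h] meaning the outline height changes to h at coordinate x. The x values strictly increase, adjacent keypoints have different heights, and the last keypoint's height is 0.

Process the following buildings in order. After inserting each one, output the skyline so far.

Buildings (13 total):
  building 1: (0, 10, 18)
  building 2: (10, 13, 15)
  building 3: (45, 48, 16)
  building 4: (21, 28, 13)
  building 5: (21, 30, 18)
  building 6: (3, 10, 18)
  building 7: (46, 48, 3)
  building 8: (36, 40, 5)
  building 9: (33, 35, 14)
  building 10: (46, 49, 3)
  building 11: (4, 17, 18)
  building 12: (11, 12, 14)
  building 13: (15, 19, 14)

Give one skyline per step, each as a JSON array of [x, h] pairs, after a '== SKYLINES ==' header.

== SKYLINES ==
[[0,18],[10,0]]
[[0,18],[10,15],[13,0]]
[[0,18],[10,15],[13,0],[45,16],[48,0]]
[[0,18],[10,15],[13,0],[21,13],[28,0],[45,16],[48,0]]
[[0,18],[10,15],[13,0],[21,18],[30,0],[45,16],[48,0]]
[[0,18],[10,15],[13,0],[21,18],[30,0],[45,16],[48,0]]
[[0,18],[10,15],[13,0],[21,18],[30,0],[45,16],[48,0]]
[[0,18],[10,15],[13,0],[21,18],[30,0],[36,5],[40,0],[45,16],[48,0]]
[[0,18],[10,15],[13,0],[21,18],[30,0],[33,14],[35,0],[36,5],[40,0],[45,16],[48,0]]
[[0,18],[10,15],[13,0],[21,18],[30,0],[33,14],[35,0],[36,5],[40,0],[45,16],[48,3],[49,0]]
[[0,18],[17,0],[21,18],[30,0],[33,14],[35,0],[36,5],[40,0],[45,16],[48,3],[49,0]]
[[0,18],[17,0],[21,18],[30,0],[33,14],[35,0],[36,5],[40,0],[45,16],[48,3],[49,0]]
[[0,18],[17,14],[19,0],[21,18],[30,0],[33,14],[35,0],[36,5],[40,0],[45,16],[48,3],[49,0]]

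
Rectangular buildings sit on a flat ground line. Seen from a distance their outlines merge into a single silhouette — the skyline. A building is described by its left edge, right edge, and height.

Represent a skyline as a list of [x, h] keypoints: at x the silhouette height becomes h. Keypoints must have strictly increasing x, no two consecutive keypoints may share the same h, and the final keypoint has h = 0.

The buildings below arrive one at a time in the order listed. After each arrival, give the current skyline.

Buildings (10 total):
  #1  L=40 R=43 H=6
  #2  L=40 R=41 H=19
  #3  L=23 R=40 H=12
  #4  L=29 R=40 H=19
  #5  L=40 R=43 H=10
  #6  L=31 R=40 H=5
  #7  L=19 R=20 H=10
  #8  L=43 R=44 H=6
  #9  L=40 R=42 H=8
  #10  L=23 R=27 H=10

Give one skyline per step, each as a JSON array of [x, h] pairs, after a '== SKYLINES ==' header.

== SKYLINES ==
[[40,6],[43,0]]
[[40,19],[41,6],[43,0]]
[[23,12],[40,19],[41,6],[43,0]]
[[23,12],[29,19],[41,6],[43,0]]
[[23,12],[29,19],[41,10],[43,0]]
[[23,12],[29,19],[41,10],[43,0]]
[[19,10],[20,0],[23,12],[29,19],[41,10],[43,0]]
[[19,10],[20,0],[23,12],[29,19],[41,10],[43,6],[44,0]]
[[19,10],[20,0],[23,12],[29,19],[41,10],[43,6],[44,0]]
[[19,10],[20,0],[23,12],[29,19],[41,10],[43,6],[44,0]]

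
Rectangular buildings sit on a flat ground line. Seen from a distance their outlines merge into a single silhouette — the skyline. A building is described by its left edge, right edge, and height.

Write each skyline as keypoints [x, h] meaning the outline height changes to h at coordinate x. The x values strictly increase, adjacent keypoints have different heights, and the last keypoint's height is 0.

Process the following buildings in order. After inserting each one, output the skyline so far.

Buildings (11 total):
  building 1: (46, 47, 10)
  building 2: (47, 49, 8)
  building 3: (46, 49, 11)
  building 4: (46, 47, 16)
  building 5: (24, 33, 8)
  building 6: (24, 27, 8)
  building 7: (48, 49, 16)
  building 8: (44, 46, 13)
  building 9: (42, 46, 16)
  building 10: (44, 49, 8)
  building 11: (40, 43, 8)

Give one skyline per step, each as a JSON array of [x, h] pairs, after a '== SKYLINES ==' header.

== SKYLINES ==
[[46,10],[47,0]]
[[46,10],[47,8],[49,0]]
[[46,11],[49,0]]
[[46,16],[47,11],[49,0]]
[[24,8],[33,0],[46,16],[47,11],[49,0]]
[[24,8],[33,0],[46,16],[47,11],[49,0]]
[[24,8],[33,0],[46,16],[47,11],[48,16],[49,0]]
[[24,8],[33,0],[44,13],[46,16],[47,11],[48,16],[49,0]]
[[24,8],[33,0],[42,16],[47,11],[48,16],[49,0]]
[[24,8],[33,0],[42,16],[47,11],[48,16],[49,0]]
[[24,8],[33,0],[40,8],[42,16],[47,11],[48,16],[49,0]]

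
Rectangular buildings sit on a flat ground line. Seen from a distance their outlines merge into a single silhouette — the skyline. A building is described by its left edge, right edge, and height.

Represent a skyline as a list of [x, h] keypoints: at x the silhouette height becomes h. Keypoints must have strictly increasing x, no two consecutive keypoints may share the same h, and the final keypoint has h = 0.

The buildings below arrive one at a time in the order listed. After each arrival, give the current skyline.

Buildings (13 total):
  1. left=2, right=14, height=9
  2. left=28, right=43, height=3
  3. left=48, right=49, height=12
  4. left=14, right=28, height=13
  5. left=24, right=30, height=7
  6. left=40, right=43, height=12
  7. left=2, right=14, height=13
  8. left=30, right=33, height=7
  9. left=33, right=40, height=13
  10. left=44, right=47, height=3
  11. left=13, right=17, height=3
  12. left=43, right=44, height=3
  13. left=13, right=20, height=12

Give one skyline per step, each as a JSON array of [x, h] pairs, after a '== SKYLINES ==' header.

== SKYLINES ==
[[2,9],[14,0]]
[[2,9],[14,0],[28,3],[43,0]]
[[2,9],[14,0],[28,3],[43,0],[48,12],[49,0]]
[[2,9],[14,13],[28,3],[43,0],[48,12],[49,0]]
[[2,9],[14,13],[28,7],[30,3],[43,0],[48,12],[49,0]]
[[2,9],[14,13],[28,7],[30,3],[40,12],[43,0],[48,12],[49,0]]
[[2,13],[28,7],[30,3],[40,12],[43,0],[48,12],[49,0]]
[[2,13],[28,7],[33,3],[40,12],[43,0],[48,12],[49,0]]
[[2,13],[28,7],[33,13],[40,12],[43,0],[48,12],[49,0]]
[[2,13],[28,7],[33,13],[40,12],[43,0],[44,3],[47,0],[48,12],[49,0]]
[[2,13],[28,7],[33,13],[40,12],[43,0],[44,3],[47,0],[48,12],[49,0]]
[[2,13],[28,7],[33,13],[40,12],[43,3],[47,0],[48,12],[49,0]]
[[2,13],[28,7],[33,13],[40,12],[43,3],[47,0],[48,12],[49,0]]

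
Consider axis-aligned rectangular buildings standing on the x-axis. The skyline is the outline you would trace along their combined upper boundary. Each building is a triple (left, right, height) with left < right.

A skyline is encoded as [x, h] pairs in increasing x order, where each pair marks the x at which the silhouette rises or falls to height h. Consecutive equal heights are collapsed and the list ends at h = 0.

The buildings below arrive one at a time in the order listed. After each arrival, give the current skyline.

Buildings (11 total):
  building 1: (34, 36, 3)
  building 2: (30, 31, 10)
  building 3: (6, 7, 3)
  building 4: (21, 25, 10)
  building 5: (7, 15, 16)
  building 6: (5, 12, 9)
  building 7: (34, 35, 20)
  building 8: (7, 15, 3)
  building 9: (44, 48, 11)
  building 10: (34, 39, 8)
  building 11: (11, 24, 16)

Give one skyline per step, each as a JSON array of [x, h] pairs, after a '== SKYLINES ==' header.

== SKYLINES ==
[[34,3],[36,0]]
[[30,10],[31,0],[34,3],[36,0]]
[[6,3],[7,0],[30,10],[31,0],[34,3],[36,0]]
[[6,3],[7,0],[21,10],[25,0],[30,10],[31,0],[34,3],[36,0]]
[[6,3],[7,16],[15,0],[21,10],[25,0],[30,10],[31,0],[34,3],[36,0]]
[[5,9],[7,16],[15,0],[21,10],[25,0],[30,10],[31,0],[34,3],[36,0]]
[[5,9],[7,16],[15,0],[21,10],[25,0],[30,10],[31,0],[34,20],[35,3],[36,0]]
[[5,9],[7,16],[15,0],[21,10],[25,0],[30,10],[31,0],[34,20],[35,3],[36,0]]
[[5,9],[7,16],[15,0],[21,10],[25,0],[30,10],[31,0],[34,20],[35,3],[36,0],[44,11],[48,0]]
[[5,9],[7,16],[15,0],[21,10],[25,0],[30,10],[31,0],[34,20],[35,8],[39,0],[44,11],[48,0]]
[[5,9],[7,16],[24,10],[25,0],[30,10],[31,0],[34,20],[35,8],[39,0],[44,11],[48,0]]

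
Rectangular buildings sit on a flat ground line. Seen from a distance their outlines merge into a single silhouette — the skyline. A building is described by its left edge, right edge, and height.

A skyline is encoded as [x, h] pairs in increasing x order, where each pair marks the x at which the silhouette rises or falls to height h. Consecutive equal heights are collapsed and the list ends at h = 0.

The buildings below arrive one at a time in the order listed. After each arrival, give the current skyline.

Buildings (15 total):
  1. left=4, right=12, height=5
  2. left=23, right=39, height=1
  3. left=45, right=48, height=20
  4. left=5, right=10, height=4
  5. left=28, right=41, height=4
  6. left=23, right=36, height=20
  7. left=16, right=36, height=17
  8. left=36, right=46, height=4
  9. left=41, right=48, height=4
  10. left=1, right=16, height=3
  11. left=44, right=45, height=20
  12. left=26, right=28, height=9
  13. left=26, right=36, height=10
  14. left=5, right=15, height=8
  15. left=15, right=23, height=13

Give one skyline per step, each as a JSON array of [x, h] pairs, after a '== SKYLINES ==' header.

== SKYLINES ==
[[4,5],[12,0]]
[[4,5],[12,0],[23,1],[39,0]]
[[4,5],[12,0],[23,1],[39,0],[45,20],[48,0]]
[[4,5],[12,0],[23,1],[39,0],[45,20],[48,0]]
[[4,5],[12,0],[23,1],[28,4],[41,0],[45,20],[48,0]]
[[4,5],[12,0],[23,20],[36,4],[41,0],[45,20],[48,0]]
[[4,5],[12,0],[16,17],[23,20],[36,4],[41,0],[45,20],[48,0]]
[[4,5],[12,0],[16,17],[23,20],[36,4],[45,20],[48,0]]
[[4,5],[12,0],[16,17],[23,20],[36,4],[45,20],[48,0]]
[[1,3],[4,5],[12,3],[16,17],[23,20],[36,4],[45,20],[48,0]]
[[1,3],[4,5],[12,3],[16,17],[23,20],[36,4],[44,20],[48,0]]
[[1,3],[4,5],[12,3],[16,17],[23,20],[36,4],[44,20],[48,0]]
[[1,3],[4,5],[12,3],[16,17],[23,20],[36,4],[44,20],[48,0]]
[[1,3],[4,5],[5,8],[15,3],[16,17],[23,20],[36,4],[44,20],[48,0]]
[[1,3],[4,5],[5,8],[15,13],[16,17],[23,20],[36,4],[44,20],[48,0]]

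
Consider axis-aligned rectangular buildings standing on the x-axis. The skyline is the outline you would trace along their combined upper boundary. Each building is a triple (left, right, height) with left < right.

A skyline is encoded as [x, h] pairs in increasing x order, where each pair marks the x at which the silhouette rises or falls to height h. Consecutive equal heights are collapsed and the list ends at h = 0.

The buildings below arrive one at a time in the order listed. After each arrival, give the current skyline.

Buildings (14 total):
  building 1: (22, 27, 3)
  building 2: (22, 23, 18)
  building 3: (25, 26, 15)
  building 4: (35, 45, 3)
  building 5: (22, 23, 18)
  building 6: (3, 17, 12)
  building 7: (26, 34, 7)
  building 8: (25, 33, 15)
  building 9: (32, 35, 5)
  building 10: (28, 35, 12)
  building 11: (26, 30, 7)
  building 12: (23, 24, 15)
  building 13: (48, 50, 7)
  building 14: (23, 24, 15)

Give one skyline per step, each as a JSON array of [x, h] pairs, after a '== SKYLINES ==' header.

== SKYLINES ==
[[22,3],[27,0]]
[[22,18],[23,3],[27,0]]
[[22,18],[23,3],[25,15],[26,3],[27,0]]
[[22,18],[23,3],[25,15],[26,3],[27,0],[35,3],[45,0]]
[[22,18],[23,3],[25,15],[26,3],[27,0],[35,3],[45,0]]
[[3,12],[17,0],[22,18],[23,3],[25,15],[26,3],[27,0],[35,3],[45,0]]
[[3,12],[17,0],[22,18],[23,3],[25,15],[26,7],[34,0],[35,3],[45,0]]
[[3,12],[17,0],[22,18],[23,3],[25,15],[33,7],[34,0],[35,3],[45,0]]
[[3,12],[17,0],[22,18],[23,3],[25,15],[33,7],[34,5],[35,3],[45,0]]
[[3,12],[17,0],[22,18],[23,3],[25,15],[33,12],[35,3],[45,0]]
[[3,12],[17,0],[22,18],[23,3],[25,15],[33,12],[35,3],[45,0]]
[[3,12],[17,0],[22,18],[23,15],[24,3],[25,15],[33,12],[35,3],[45,0]]
[[3,12],[17,0],[22,18],[23,15],[24,3],[25,15],[33,12],[35,3],[45,0],[48,7],[50,0]]
[[3,12],[17,0],[22,18],[23,15],[24,3],[25,15],[33,12],[35,3],[45,0],[48,7],[50,0]]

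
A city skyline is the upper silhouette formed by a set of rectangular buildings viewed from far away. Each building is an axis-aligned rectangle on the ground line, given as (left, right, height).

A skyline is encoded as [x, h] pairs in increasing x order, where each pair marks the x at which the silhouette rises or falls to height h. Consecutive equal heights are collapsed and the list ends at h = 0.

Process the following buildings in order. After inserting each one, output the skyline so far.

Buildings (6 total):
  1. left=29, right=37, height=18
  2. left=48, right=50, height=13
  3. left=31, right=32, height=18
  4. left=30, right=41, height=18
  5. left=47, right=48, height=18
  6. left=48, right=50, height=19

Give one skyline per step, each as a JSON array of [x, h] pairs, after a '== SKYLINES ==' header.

== SKYLINES ==
[[29,18],[37,0]]
[[29,18],[37,0],[48,13],[50,0]]
[[29,18],[37,0],[48,13],[50,0]]
[[29,18],[41,0],[48,13],[50,0]]
[[29,18],[41,0],[47,18],[48,13],[50,0]]
[[29,18],[41,0],[47,18],[48,19],[50,0]]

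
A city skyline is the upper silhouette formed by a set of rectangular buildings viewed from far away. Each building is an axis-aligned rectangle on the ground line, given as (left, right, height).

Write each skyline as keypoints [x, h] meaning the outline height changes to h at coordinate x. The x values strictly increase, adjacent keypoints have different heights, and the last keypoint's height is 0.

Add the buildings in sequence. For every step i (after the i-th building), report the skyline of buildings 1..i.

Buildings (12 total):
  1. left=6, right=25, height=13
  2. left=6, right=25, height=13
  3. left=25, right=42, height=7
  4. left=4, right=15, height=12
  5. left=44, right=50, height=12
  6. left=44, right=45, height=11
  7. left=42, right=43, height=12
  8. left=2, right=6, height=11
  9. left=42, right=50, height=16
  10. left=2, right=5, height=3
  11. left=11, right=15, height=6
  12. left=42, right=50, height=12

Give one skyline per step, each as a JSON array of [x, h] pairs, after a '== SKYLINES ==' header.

== SKYLINES ==
[[6,13],[25,0]]
[[6,13],[25,0]]
[[6,13],[25,7],[42,0]]
[[4,12],[6,13],[25,7],[42,0]]
[[4,12],[6,13],[25,7],[42,0],[44,12],[50,0]]
[[4,12],[6,13],[25,7],[42,0],[44,12],[50,0]]
[[4,12],[6,13],[25,7],[42,12],[43,0],[44,12],[50,0]]
[[2,11],[4,12],[6,13],[25,7],[42,12],[43,0],[44,12],[50,0]]
[[2,11],[4,12],[6,13],[25,7],[42,16],[50,0]]
[[2,11],[4,12],[6,13],[25,7],[42,16],[50,0]]
[[2,11],[4,12],[6,13],[25,7],[42,16],[50,0]]
[[2,11],[4,12],[6,13],[25,7],[42,16],[50,0]]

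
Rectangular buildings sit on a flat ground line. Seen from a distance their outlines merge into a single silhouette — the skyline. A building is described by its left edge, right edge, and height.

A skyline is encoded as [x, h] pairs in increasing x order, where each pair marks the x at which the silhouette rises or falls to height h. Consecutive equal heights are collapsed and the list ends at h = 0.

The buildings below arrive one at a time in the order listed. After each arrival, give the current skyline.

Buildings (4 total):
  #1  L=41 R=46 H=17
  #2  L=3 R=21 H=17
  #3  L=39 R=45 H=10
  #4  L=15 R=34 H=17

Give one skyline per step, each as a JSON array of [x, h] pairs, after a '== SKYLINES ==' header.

== SKYLINES ==
[[41,17],[46,0]]
[[3,17],[21,0],[41,17],[46,0]]
[[3,17],[21,0],[39,10],[41,17],[46,0]]
[[3,17],[34,0],[39,10],[41,17],[46,0]]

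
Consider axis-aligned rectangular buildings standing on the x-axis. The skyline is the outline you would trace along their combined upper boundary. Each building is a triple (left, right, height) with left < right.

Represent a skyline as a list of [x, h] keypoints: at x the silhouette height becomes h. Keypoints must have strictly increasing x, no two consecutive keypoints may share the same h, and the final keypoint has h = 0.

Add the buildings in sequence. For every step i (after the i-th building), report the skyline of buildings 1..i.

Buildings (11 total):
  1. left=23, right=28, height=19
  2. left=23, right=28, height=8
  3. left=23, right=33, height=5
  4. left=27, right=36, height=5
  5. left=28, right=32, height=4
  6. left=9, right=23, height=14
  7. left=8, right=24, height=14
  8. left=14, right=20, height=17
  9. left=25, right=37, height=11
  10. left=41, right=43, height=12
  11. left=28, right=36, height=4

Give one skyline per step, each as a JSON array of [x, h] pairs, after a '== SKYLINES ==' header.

== SKYLINES ==
[[23,19],[28,0]]
[[23,19],[28,0]]
[[23,19],[28,5],[33,0]]
[[23,19],[28,5],[36,0]]
[[23,19],[28,5],[36,0]]
[[9,14],[23,19],[28,5],[36,0]]
[[8,14],[23,19],[28,5],[36,0]]
[[8,14],[14,17],[20,14],[23,19],[28,5],[36,0]]
[[8,14],[14,17],[20,14],[23,19],[28,11],[37,0]]
[[8,14],[14,17],[20,14],[23,19],[28,11],[37,0],[41,12],[43,0]]
[[8,14],[14,17],[20,14],[23,19],[28,11],[37,0],[41,12],[43,0]]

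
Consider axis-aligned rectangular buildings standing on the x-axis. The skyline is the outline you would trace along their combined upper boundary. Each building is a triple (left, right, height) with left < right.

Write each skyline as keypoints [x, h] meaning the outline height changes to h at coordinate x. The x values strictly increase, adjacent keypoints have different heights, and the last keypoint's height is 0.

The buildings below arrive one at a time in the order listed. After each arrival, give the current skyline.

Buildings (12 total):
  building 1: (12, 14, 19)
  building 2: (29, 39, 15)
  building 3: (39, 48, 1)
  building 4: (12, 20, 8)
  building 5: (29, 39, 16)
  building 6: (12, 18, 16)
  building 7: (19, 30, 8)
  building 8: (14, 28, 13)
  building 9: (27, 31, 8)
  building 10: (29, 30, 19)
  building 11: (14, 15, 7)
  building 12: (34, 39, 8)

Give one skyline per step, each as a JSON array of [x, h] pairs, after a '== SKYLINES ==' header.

== SKYLINES ==
[[12,19],[14,0]]
[[12,19],[14,0],[29,15],[39,0]]
[[12,19],[14,0],[29,15],[39,1],[48,0]]
[[12,19],[14,8],[20,0],[29,15],[39,1],[48,0]]
[[12,19],[14,8],[20,0],[29,16],[39,1],[48,0]]
[[12,19],[14,16],[18,8],[20,0],[29,16],[39,1],[48,0]]
[[12,19],[14,16],[18,8],[29,16],[39,1],[48,0]]
[[12,19],[14,16],[18,13],[28,8],[29,16],[39,1],[48,0]]
[[12,19],[14,16],[18,13],[28,8],[29,16],[39,1],[48,0]]
[[12,19],[14,16],[18,13],[28,8],[29,19],[30,16],[39,1],[48,0]]
[[12,19],[14,16],[18,13],[28,8],[29,19],[30,16],[39,1],[48,0]]
[[12,19],[14,16],[18,13],[28,8],[29,19],[30,16],[39,1],[48,0]]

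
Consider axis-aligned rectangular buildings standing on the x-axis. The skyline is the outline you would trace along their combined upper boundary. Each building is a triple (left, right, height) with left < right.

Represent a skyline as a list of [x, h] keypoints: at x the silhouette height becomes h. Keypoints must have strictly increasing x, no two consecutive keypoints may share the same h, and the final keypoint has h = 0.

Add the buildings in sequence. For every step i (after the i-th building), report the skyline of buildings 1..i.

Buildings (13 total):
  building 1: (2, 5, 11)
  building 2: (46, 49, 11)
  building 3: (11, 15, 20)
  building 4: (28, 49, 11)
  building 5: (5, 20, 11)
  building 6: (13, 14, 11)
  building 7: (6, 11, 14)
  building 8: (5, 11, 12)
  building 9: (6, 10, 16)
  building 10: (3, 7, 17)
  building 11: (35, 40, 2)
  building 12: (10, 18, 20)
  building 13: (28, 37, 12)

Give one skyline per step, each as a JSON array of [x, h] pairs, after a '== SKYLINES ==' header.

== SKYLINES ==
[[2,11],[5,0]]
[[2,11],[5,0],[46,11],[49,0]]
[[2,11],[5,0],[11,20],[15,0],[46,11],[49,0]]
[[2,11],[5,0],[11,20],[15,0],[28,11],[49,0]]
[[2,11],[11,20],[15,11],[20,0],[28,11],[49,0]]
[[2,11],[11,20],[15,11],[20,0],[28,11],[49,0]]
[[2,11],[6,14],[11,20],[15,11],[20,0],[28,11],[49,0]]
[[2,11],[5,12],[6,14],[11,20],[15,11],[20,0],[28,11],[49,0]]
[[2,11],[5,12],[6,16],[10,14],[11,20],[15,11],[20,0],[28,11],[49,0]]
[[2,11],[3,17],[7,16],[10,14],[11,20],[15,11],[20,0],[28,11],[49,0]]
[[2,11],[3,17],[7,16],[10,14],[11,20],[15,11],[20,0],[28,11],[49,0]]
[[2,11],[3,17],[7,16],[10,20],[18,11],[20,0],[28,11],[49,0]]
[[2,11],[3,17],[7,16],[10,20],[18,11],[20,0],[28,12],[37,11],[49,0]]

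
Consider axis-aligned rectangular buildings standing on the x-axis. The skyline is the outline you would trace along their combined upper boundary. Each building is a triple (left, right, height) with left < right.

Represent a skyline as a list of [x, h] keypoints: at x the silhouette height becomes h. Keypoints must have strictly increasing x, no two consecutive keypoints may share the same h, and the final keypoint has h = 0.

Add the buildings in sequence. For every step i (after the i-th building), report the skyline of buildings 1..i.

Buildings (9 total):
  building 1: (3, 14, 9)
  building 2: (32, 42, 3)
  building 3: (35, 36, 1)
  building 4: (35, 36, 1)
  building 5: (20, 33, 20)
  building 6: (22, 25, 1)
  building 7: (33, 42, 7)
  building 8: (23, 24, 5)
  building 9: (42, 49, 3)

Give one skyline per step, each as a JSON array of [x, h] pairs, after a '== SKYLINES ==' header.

== SKYLINES ==
[[3,9],[14,0]]
[[3,9],[14,0],[32,3],[42,0]]
[[3,9],[14,0],[32,3],[42,0]]
[[3,9],[14,0],[32,3],[42,0]]
[[3,9],[14,0],[20,20],[33,3],[42,0]]
[[3,9],[14,0],[20,20],[33,3],[42,0]]
[[3,9],[14,0],[20,20],[33,7],[42,0]]
[[3,9],[14,0],[20,20],[33,7],[42,0]]
[[3,9],[14,0],[20,20],[33,7],[42,3],[49,0]]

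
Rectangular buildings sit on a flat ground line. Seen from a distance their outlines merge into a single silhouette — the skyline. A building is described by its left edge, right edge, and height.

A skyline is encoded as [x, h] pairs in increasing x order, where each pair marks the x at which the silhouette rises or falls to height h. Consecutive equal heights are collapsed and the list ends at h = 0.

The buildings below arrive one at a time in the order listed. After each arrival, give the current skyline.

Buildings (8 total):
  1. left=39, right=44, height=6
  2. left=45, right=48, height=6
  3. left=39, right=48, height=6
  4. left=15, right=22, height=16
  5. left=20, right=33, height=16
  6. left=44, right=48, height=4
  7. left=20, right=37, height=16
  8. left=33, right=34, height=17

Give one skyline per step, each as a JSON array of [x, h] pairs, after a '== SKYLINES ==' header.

== SKYLINES ==
[[39,6],[44,0]]
[[39,6],[44,0],[45,6],[48,0]]
[[39,6],[48,0]]
[[15,16],[22,0],[39,6],[48,0]]
[[15,16],[33,0],[39,6],[48,0]]
[[15,16],[33,0],[39,6],[48,0]]
[[15,16],[37,0],[39,6],[48,0]]
[[15,16],[33,17],[34,16],[37,0],[39,6],[48,0]]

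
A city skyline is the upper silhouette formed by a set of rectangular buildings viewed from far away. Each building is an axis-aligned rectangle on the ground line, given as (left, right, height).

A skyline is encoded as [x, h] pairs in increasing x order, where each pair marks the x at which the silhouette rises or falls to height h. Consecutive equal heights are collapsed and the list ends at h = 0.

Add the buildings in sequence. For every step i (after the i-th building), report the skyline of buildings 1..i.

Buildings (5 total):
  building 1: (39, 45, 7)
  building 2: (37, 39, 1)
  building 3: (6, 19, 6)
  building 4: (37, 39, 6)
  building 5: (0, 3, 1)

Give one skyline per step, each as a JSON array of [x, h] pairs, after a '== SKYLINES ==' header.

== SKYLINES ==
[[39,7],[45,0]]
[[37,1],[39,7],[45,0]]
[[6,6],[19,0],[37,1],[39,7],[45,0]]
[[6,6],[19,0],[37,6],[39,7],[45,0]]
[[0,1],[3,0],[6,6],[19,0],[37,6],[39,7],[45,0]]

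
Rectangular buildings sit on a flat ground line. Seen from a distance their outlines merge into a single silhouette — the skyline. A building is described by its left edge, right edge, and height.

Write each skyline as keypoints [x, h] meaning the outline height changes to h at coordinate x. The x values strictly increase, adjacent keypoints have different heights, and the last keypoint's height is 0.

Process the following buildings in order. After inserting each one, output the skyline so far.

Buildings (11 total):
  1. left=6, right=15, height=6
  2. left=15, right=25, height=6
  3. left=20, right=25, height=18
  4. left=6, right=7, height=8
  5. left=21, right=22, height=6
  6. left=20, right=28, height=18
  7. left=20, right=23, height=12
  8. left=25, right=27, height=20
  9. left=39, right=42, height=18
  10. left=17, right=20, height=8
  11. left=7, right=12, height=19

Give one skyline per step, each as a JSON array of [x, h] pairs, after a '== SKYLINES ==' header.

== SKYLINES ==
[[6,6],[15,0]]
[[6,6],[25,0]]
[[6,6],[20,18],[25,0]]
[[6,8],[7,6],[20,18],[25,0]]
[[6,8],[7,6],[20,18],[25,0]]
[[6,8],[7,6],[20,18],[28,0]]
[[6,8],[7,6],[20,18],[28,0]]
[[6,8],[7,6],[20,18],[25,20],[27,18],[28,0]]
[[6,8],[7,6],[20,18],[25,20],[27,18],[28,0],[39,18],[42,0]]
[[6,8],[7,6],[17,8],[20,18],[25,20],[27,18],[28,0],[39,18],[42,0]]
[[6,8],[7,19],[12,6],[17,8],[20,18],[25,20],[27,18],[28,0],[39,18],[42,0]]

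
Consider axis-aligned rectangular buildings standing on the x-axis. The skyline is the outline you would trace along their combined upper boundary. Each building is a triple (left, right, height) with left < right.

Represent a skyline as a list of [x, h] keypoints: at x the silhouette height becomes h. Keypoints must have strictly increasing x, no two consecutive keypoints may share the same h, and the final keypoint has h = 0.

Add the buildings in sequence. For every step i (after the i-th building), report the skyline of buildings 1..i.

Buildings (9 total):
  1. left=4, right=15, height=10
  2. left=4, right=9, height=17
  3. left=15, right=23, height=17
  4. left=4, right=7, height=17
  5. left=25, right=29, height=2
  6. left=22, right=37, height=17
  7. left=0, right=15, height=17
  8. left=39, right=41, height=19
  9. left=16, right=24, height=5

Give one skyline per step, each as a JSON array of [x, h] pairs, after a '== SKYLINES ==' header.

== SKYLINES ==
[[4,10],[15,0]]
[[4,17],[9,10],[15,0]]
[[4,17],[9,10],[15,17],[23,0]]
[[4,17],[9,10],[15,17],[23,0]]
[[4,17],[9,10],[15,17],[23,0],[25,2],[29,0]]
[[4,17],[9,10],[15,17],[37,0]]
[[0,17],[37,0]]
[[0,17],[37,0],[39,19],[41,0]]
[[0,17],[37,0],[39,19],[41,0]]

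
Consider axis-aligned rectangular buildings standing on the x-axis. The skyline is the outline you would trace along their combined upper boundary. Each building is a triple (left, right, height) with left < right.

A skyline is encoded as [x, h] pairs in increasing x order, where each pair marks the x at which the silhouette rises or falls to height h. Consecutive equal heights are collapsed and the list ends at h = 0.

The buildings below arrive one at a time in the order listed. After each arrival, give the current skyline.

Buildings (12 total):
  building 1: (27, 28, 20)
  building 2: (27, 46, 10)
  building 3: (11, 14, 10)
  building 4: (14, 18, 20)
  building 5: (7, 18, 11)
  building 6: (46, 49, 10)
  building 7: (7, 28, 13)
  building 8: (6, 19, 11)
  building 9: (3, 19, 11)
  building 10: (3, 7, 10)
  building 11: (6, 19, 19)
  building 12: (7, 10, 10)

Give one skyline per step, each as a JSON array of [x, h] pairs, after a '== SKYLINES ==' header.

== SKYLINES ==
[[27,20],[28,0]]
[[27,20],[28,10],[46,0]]
[[11,10],[14,0],[27,20],[28,10],[46,0]]
[[11,10],[14,20],[18,0],[27,20],[28,10],[46,0]]
[[7,11],[14,20],[18,0],[27,20],[28,10],[46,0]]
[[7,11],[14,20],[18,0],[27,20],[28,10],[49,0]]
[[7,13],[14,20],[18,13],[27,20],[28,10],[49,0]]
[[6,11],[7,13],[14,20],[18,13],[27,20],[28,10],[49,0]]
[[3,11],[7,13],[14,20],[18,13],[27,20],[28,10],[49,0]]
[[3,11],[7,13],[14,20],[18,13],[27,20],[28,10],[49,0]]
[[3,11],[6,19],[14,20],[18,19],[19,13],[27,20],[28,10],[49,0]]
[[3,11],[6,19],[14,20],[18,19],[19,13],[27,20],[28,10],[49,0]]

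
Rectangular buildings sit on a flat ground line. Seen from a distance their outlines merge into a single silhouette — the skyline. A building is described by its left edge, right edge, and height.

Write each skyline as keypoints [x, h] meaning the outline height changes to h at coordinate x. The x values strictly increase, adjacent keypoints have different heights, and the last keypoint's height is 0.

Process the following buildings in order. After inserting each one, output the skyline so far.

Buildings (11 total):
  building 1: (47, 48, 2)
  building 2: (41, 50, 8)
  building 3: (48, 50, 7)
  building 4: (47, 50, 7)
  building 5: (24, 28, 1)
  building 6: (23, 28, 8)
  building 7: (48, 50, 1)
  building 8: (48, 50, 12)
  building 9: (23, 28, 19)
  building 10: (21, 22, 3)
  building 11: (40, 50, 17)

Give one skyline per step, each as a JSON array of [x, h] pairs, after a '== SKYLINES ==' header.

== SKYLINES ==
[[47,2],[48,0]]
[[41,8],[50,0]]
[[41,8],[50,0]]
[[41,8],[50,0]]
[[24,1],[28,0],[41,8],[50,0]]
[[23,8],[28,0],[41,8],[50,0]]
[[23,8],[28,0],[41,8],[50,0]]
[[23,8],[28,0],[41,8],[48,12],[50,0]]
[[23,19],[28,0],[41,8],[48,12],[50,0]]
[[21,3],[22,0],[23,19],[28,0],[41,8],[48,12],[50,0]]
[[21,3],[22,0],[23,19],[28,0],[40,17],[50,0]]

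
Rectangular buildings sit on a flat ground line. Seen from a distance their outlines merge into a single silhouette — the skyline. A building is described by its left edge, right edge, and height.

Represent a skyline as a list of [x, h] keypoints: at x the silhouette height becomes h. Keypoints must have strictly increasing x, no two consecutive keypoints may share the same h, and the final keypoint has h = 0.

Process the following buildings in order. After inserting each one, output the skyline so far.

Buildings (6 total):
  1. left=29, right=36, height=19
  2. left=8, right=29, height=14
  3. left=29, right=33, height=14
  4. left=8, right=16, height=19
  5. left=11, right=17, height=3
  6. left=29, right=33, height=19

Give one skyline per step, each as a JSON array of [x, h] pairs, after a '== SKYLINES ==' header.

== SKYLINES ==
[[29,19],[36,0]]
[[8,14],[29,19],[36,0]]
[[8,14],[29,19],[36,0]]
[[8,19],[16,14],[29,19],[36,0]]
[[8,19],[16,14],[29,19],[36,0]]
[[8,19],[16,14],[29,19],[36,0]]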